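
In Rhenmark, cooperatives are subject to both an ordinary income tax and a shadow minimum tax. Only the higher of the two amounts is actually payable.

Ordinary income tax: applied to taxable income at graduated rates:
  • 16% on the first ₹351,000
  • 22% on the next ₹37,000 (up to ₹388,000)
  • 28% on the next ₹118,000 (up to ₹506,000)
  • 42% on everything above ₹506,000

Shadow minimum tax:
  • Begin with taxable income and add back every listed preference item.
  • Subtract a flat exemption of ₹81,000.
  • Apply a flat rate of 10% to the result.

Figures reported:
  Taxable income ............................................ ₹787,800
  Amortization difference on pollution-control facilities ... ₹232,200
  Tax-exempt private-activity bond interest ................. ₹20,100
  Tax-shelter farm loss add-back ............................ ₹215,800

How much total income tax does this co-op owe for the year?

Shadow minimum tax:
  Adjusted income: ₹787,800 + ₹232,200 + ₹20,100 + ₹215,800 = ₹1,255,900
  Less exemption ₹81,000 → base ₹1,174,900
  ₹1,174,900 × 10% = ₹117,490

Ordinary income tax:
  ₹351,000 × 16% = ₹56,160
  ₹37,000 × 22% = ₹8,140
  ₹118,000 × 28% = ₹33,040
  ₹281,800 × 42% = ₹118,356
  → ₹215,696

₹215,696 > ₹117,490, so the ordinary income tax governs.

₹215,696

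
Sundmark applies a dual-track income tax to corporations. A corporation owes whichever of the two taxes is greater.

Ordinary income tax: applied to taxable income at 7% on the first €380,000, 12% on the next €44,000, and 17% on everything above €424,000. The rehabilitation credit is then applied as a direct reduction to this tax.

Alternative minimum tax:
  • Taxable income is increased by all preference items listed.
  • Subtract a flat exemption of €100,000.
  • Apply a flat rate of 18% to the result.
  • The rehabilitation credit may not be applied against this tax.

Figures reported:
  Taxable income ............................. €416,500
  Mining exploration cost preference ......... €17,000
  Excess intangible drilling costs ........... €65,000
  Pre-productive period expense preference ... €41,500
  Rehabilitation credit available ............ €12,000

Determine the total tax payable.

Alternative minimum tax:
  Adjusted income: €416,500 + €17,000 + €65,000 + €41,500 = €540,000
  Less exemption €100,000 → base €440,000
  €440,000 × 18% = €79,200

Ordinary income tax:
  €380,000 × 7% = €26,600
  €36,500 × 12% = €4,380
  → €30,980
  Less rehabilitation credit €12,000 → €18,980

€79,200 > €18,980, so the alternative minimum tax is the binding amount.

€79,200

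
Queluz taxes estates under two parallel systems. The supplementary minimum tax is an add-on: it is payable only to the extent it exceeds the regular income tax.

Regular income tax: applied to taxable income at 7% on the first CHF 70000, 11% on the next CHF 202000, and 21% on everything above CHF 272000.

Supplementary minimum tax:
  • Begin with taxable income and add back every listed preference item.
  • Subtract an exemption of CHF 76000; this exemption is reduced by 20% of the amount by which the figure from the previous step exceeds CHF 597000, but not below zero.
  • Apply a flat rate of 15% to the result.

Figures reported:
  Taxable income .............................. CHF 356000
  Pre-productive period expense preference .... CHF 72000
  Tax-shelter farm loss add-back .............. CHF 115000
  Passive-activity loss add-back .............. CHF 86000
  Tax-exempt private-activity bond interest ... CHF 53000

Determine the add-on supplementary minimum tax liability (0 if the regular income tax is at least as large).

Regular income tax:
  CHF 70000 × 7% = CHF 4900
  CHF 202000 × 11% = CHF 22220
  CHF 84000 × 21% = CHF 17640
  → CHF 44760

Supplementary minimum tax:
  Adjusted income: CHF 356000 + CHF 72000 + CHF 115000 + CHF 86000 + CHF 53000 = CHF 682000
  Exemption: CHF 76000 − 20% × (CHF 682000 − CHF 597000) = CHF 76000 − CHF 17000 = CHF 59000
  Base: CHF 682000 − CHF 59000 = CHF 623000
  CHF 623000 × 15% = CHF 93450

Excess of supplementary minimum tax over regular income tax: CHF 93450 − CHF 44760 = CHF 48690.

CHF 48690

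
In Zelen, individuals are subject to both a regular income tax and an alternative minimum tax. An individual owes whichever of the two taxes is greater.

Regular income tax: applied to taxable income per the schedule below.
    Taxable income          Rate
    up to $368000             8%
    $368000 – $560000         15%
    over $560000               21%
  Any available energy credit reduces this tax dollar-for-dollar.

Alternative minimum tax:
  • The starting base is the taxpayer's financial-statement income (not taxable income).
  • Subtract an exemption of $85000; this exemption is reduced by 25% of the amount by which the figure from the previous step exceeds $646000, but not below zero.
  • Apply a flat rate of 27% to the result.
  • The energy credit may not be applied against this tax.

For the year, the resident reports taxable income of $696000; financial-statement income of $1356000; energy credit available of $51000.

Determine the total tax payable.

$366120

Regular income tax:
  $368000 × 8% = $29440
  $192000 × 15% = $28800
  $136000 × 21% = $28560
  → $86800
  Less energy credit $51000 → $35800

Alternative minimum tax:
  Base (financial-statement income): $1356000
  Exemption: 25% × ($1356000 − $646000) = $177500 ≥ $85000, so the exemption is fully phased out
  Base: $1356000 − $0 = $1356000
  $1356000 × 27% = $366120

$366120 > $35800, so the alternative minimum tax is the binding amount.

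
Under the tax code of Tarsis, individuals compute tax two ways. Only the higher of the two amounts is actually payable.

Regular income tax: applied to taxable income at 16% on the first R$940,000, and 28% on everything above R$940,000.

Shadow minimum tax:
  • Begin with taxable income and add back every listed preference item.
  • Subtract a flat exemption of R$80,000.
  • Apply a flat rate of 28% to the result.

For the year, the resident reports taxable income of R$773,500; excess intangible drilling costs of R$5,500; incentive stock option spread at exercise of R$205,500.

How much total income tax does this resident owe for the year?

Regular income tax:
  R$773,500 × 16% = R$123,760

Shadow minimum tax:
  Adjusted income: R$773,500 + R$5,500 + R$205,500 = R$984,500
  Less exemption R$80,000 → base R$904,500
  R$904,500 × 28% = R$253,260

R$253,260 > R$123,760, so the shadow minimum tax is the binding amount.

R$253,260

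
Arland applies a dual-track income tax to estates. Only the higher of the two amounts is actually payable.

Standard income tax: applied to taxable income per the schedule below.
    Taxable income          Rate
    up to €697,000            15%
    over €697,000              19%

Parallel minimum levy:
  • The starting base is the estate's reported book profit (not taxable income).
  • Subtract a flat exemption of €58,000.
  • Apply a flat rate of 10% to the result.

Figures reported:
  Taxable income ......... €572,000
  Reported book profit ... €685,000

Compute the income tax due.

Standard income tax:
  €572,000 × 15% = €85,800

Parallel minimum levy:
  Base (reported book profit): €685,000
  Less exemption €58,000 → base €627,000
  €627,000 × 10% = €62,700

€85,800 > €62,700, so the standard income tax governs.

€85,800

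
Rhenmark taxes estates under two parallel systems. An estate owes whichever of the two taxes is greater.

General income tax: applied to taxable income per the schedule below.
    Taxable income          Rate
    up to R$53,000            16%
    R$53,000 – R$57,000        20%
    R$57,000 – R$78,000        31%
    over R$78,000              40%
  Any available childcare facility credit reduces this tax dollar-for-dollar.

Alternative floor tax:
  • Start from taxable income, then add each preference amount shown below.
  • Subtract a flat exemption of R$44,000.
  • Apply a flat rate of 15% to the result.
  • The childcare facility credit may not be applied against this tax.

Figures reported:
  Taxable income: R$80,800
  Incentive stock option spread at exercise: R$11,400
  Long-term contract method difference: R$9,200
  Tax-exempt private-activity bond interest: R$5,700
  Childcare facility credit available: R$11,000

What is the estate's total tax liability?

R$9,465

General income tax:
  R$53,000 × 16% = R$8,480
  R$4,000 × 20% = R$800
  R$21,000 × 31% = R$6,510
  R$2,800 × 40% = R$1,120
  → R$16,910
  Less childcare facility credit R$11,000 → R$5,910

Alternative floor tax:
  Adjusted income: R$80,800 + R$11,400 + R$9,200 + R$5,700 = R$107,100
  Less exemption R$44,000 → base R$63,100
  R$63,100 × 15% = R$9,465

R$9,465 > R$5,910, so the alternative floor tax is the binding amount.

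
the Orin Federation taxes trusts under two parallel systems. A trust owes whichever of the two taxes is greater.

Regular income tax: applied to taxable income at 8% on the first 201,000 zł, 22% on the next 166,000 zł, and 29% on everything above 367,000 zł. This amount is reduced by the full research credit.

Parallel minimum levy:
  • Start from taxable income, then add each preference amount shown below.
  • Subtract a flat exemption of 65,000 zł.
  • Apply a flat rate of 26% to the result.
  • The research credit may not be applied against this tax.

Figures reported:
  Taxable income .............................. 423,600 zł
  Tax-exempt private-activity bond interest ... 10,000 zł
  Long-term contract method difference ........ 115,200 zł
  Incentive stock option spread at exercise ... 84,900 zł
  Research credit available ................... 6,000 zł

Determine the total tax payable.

Parallel minimum levy:
  Adjusted income: 423,600 zł + 10,000 zł + 115,200 zł + 84,900 zł = 633,700 zł
  Less exemption 65,000 zł → base 568,700 zł
  568,700 zł × 26% = 147,862 zł

Regular income tax:
  201,000 zł × 8% = 16,080 zł
  166,000 zł × 22% = 36,520 zł
  56,600 zł × 29% = 16,414 zł
  → 69,014 zł
  Less research credit 6,000 zł → 63,014 zł

147,862 zł > 63,014 zł, so the parallel minimum levy is the binding amount.

147,862 zł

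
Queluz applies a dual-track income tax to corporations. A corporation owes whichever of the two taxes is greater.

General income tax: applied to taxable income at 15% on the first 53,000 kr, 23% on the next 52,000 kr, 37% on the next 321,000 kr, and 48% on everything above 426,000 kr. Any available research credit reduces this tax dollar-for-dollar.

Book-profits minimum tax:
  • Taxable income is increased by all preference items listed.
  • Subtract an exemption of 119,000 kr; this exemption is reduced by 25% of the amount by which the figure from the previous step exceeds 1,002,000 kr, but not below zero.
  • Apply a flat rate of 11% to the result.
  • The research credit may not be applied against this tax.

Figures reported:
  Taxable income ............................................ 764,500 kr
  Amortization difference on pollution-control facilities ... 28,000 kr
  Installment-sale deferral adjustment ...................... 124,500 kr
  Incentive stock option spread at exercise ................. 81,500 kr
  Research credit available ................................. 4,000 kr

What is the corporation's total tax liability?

297,160 kr

General income tax:
  53,000 kr × 15% = 7,950 kr
  52,000 kr × 23% = 11,960 kr
  321,000 kr × 37% = 118,770 kr
  338,500 kr × 48% = 162,480 kr
  → 301,160 kr
  Less research credit 4,000 kr → 297,160 kr

Book-profits minimum tax:
  Adjusted income: 764,500 kr + 28,000 kr + 124,500 kr + 81,500 kr = 998,500 kr
  Exemption: 998,500 kr ≤ 1,002,000 kr, so full 119,000 kr applies
  Base: 998,500 kr − 119,000 kr = 879,500 kr
  879,500 kr × 11% = 96,745 kr

297,160 kr > 96,745 kr, so the general income tax governs.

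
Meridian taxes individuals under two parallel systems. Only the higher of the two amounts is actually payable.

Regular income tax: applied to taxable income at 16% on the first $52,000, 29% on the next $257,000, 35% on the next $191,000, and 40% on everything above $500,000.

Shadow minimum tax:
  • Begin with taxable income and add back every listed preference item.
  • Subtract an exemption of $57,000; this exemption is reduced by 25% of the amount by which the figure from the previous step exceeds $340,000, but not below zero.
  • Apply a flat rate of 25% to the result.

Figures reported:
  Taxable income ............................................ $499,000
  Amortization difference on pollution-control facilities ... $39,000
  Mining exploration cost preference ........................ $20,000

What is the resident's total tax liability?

Shadow minimum tax:
  Adjusted income: $499,000 + $39,000 + $20,000 = $558,000
  Exemption: $57,000 − 25% × ($558,000 − $340,000) = $57,000 − $54,500 = $2,500
  Base: $558,000 − $2,500 = $555,500
  $555,500 × 25% = $138,875

Regular income tax:
  $52,000 × 16% = $8,320
  $257,000 × 29% = $74,530
  $190,000 × 35% = $66,500
  → $149,350

$149,350 > $138,875, so the regular income tax governs.

$149,350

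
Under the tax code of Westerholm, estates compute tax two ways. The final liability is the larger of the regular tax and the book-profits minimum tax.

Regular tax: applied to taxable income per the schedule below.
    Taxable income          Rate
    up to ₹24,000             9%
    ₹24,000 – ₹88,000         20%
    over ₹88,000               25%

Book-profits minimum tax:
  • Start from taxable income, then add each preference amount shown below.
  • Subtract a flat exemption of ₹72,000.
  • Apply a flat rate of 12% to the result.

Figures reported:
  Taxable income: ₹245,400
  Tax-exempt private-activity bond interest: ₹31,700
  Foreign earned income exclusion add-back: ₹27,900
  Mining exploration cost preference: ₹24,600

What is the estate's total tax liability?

₹54,310

Book-profits minimum tax:
  Adjusted income: ₹245,400 + ₹31,700 + ₹27,900 + ₹24,600 = ₹329,600
  Less exemption ₹72,000 → base ₹257,600
  ₹257,600 × 12% = ₹30,912

Regular tax:
  ₹24,000 × 9% = ₹2,160
  ₹64,000 × 20% = ₹12,800
  ₹157,400 × 25% = ₹39,350
  → ₹54,310

₹54,310 > ₹30,912, so the regular tax governs.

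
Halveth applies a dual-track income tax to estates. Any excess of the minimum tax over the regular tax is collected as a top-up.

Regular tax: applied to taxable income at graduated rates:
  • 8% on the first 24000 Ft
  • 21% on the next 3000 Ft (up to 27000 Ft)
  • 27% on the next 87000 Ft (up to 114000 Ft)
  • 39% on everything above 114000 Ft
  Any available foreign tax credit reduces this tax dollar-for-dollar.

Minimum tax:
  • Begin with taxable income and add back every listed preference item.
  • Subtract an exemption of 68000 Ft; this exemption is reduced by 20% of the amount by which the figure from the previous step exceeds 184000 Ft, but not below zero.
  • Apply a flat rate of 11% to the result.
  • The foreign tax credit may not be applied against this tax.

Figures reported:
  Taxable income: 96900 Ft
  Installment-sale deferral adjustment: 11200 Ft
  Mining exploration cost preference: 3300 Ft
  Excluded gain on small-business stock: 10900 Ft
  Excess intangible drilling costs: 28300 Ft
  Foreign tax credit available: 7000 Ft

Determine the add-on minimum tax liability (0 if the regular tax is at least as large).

0 Ft

Minimum tax:
  Adjusted income: 96900 Ft + 11200 Ft + 3300 Ft + 10900 Ft + 28300 Ft = 150600 Ft
  Exemption: 150600 Ft ≤ 184000 Ft, so full 68000 Ft applies
  Base: 150600 Ft − 68000 Ft = 82600 Ft
  82600 Ft × 11% = 9086 Ft

Regular tax:
  24000 Ft × 8% = 1920 Ft
  3000 Ft × 21% = 630 Ft
  69900 Ft × 27% = 18873 Ft
  → 21423 Ft
  Less foreign tax credit 7000 Ft → 14423 Ft

9086 Ft ≤ 14423 Ft, so no add-on is due.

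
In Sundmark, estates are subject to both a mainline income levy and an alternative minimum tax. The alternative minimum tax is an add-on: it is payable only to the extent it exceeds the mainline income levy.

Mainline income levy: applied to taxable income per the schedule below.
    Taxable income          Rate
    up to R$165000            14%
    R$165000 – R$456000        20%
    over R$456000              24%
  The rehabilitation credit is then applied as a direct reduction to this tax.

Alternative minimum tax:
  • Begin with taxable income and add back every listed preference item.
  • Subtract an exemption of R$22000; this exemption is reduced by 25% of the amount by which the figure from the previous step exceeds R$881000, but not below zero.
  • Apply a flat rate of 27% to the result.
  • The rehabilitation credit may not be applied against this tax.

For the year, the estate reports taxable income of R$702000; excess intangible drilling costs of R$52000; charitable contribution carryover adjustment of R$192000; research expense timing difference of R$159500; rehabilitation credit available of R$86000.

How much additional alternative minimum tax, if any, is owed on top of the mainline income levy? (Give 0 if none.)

R$244145

Alternative minimum tax:
  Adjusted income: R$702000 + R$52000 + R$192000 + R$159500 = R$1105500
  Exemption: 25% × (R$1105500 − R$881000) = R$56125 ≥ R$22000, so the exemption is fully phased out
  Base: R$1105500 − R$0 = R$1105500
  R$1105500 × 27% = R$298485

Mainline income levy:
  R$165000 × 14% = R$23100
  R$291000 × 20% = R$58200
  R$246000 × 24% = R$59040
  → R$140340
  Less rehabilitation credit R$86000 → R$54340

Excess of alternative minimum tax over mainline income levy: R$298485 − R$54340 = R$244145.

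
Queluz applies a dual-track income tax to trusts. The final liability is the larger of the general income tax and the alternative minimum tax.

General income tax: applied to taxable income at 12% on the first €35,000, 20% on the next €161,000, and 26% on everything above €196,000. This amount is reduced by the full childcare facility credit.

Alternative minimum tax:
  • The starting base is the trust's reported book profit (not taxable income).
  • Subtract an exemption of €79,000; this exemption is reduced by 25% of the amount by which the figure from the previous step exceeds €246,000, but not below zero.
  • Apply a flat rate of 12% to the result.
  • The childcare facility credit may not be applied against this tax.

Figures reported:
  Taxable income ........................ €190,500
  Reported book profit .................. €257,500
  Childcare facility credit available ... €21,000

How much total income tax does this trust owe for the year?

General income tax:
  €35,000 × 12% = €4,200
  €155,500 × 20% = €31,100
  → €35,300
  Less childcare facility credit €21,000 → €14,300

Alternative minimum tax:
  Base (reported book profit): €257,500
  Exemption: €79,000 − 25% × (€257,500 − €246,000) = €79,000 − €2,875 = €76,125
  Base: €257,500 − €76,125 = €181,375
  €181,375 × 12% = €21,765

€21,765 > €14,300, so the alternative minimum tax is the binding amount.

€21,765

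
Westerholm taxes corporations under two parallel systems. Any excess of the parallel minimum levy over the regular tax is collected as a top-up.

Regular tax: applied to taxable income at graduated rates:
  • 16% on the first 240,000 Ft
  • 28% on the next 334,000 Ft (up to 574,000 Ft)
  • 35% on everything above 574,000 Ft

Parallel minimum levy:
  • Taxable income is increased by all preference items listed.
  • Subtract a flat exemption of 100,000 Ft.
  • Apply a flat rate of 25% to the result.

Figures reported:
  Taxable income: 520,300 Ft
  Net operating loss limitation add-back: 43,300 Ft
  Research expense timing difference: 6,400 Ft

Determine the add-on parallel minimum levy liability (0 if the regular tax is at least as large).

616 Ft

Regular tax:
  240,000 Ft × 16% = 38,400 Ft
  280,300 Ft × 28% = 78,484 Ft
  → 116,884 Ft

Parallel minimum levy:
  Adjusted income: 520,300 Ft + 43,300 Ft + 6,400 Ft = 570,000 Ft
  Less exemption 100,000 Ft → base 470,000 Ft
  470,000 Ft × 25% = 117,500 Ft

Excess of parallel minimum levy over regular tax: 117,500 Ft − 116,884 Ft = 616 Ft.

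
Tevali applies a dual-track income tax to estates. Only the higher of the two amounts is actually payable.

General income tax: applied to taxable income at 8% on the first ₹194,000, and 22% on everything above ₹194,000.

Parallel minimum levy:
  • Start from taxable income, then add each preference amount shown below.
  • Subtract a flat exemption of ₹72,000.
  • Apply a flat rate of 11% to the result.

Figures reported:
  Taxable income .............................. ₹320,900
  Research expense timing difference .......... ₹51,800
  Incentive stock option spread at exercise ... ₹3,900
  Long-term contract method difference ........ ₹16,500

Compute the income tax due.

₹43,438

Parallel minimum levy:
  Adjusted income: ₹320,900 + ₹51,800 + ₹3,900 + ₹16,500 = ₹393,100
  Less exemption ₹72,000 → base ₹321,100
  ₹321,100 × 11% = ₹35,321

General income tax:
  ₹194,000 × 8% = ₹15,520
  ₹126,900 × 22% = ₹27,918
  → ₹43,438

₹43,438 > ₹35,321, so the general income tax governs.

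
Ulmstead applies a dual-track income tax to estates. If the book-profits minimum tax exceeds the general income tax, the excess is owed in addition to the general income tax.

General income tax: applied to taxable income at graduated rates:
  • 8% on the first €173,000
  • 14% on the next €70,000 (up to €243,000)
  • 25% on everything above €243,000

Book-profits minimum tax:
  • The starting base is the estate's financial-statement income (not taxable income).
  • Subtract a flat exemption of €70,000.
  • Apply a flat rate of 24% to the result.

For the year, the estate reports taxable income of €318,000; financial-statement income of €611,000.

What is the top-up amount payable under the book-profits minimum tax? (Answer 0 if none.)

€87,450

Book-profits minimum tax:
  Base (financial-statement income): €611,000
  Less exemption €70,000 → base €541,000
  €541,000 × 24% = €129,840

General income tax:
  €173,000 × 8% = €13,840
  €70,000 × 14% = €9,800
  €75,000 × 25% = €18,750
  → €42,390

Excess of book-profits minimum tax over general income tax: €129,840 − €42,390 = €87,450.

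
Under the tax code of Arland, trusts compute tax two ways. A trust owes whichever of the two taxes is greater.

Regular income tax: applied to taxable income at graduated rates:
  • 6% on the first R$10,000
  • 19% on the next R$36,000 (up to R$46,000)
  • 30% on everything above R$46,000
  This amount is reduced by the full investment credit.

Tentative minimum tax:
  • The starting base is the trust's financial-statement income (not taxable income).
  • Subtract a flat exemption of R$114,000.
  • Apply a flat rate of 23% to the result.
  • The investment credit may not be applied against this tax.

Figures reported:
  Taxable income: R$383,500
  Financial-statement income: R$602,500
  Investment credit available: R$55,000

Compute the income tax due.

R$112,355

Regular income tax:
  R$10,000 × 6% = R$600
  R$36,000 × 19% = R$6,840
  R$337,500 × 30% = R$101,250
  → R$108,690
  Less investment credit R$55,000 → R$53,690

Tentative minimum tax:
  Base (financial-statement income): R$602,500
  Less exemption R$114,000 → base R$488,500
  R$488,500 × 23% = R$112,355

R$112,355 > R$53,690, so the tentative minimum tax is the binding amount.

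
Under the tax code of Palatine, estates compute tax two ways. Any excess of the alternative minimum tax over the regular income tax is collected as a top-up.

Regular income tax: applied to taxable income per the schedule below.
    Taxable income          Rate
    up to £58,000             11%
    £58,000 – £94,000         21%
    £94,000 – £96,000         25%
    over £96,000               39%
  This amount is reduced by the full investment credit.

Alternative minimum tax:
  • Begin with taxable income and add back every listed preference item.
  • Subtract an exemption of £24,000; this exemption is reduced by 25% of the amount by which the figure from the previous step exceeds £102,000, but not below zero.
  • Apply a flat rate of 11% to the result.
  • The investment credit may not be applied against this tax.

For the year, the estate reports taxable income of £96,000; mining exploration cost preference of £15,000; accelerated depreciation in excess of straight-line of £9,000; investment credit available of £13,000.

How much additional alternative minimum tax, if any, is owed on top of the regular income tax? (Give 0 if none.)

Alternative minimum tax:
  Adjusted income: £96,000 + £15,000 + £9,000 = £120,000
  Exemption: £24,000 − 25% × (£120,000 − £102,000) = £24,000 − £4,500 = £19,500
  Base: £120,000 − £19,500 = £100,500
  £100,500 × 11% = £11,055

Regular income tax:
  £58,000 × 11% = £6,380
  £36,000 × 21% = £7,560
  £2,000 × 25% = £500
  → £14,440
  Less investment credit £13,000 → £1,440

Excess of alternative minimum tax over regular income tax: £11,055 − £1,440 = £9,615.

£9,615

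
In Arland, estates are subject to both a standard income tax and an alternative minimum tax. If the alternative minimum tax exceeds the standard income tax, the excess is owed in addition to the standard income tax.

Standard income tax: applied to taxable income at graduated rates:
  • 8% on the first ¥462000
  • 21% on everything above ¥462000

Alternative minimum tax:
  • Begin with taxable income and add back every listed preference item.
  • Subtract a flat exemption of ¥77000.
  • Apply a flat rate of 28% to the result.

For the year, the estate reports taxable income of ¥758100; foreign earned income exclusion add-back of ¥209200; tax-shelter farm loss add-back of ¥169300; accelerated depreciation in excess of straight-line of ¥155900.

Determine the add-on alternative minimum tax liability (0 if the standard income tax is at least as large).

¥241199

Standard income tax:
  ¥462000 × 8% = ¥36960
  ¥296100 × 21% = ¥62181
  → ¥99141

Alternative minimum tax:
  Adjusted income: ¥758100 + ¥209200 + ¥169300 + ¥155900 = ¥1292500
  Less exemption ¥77000 → base ¥1215500
  ¥1215500 × 28% = ¥340340

Excess of alternative minimum tax over standard income tax: ¥340340 − ¥99141 = ¥241199.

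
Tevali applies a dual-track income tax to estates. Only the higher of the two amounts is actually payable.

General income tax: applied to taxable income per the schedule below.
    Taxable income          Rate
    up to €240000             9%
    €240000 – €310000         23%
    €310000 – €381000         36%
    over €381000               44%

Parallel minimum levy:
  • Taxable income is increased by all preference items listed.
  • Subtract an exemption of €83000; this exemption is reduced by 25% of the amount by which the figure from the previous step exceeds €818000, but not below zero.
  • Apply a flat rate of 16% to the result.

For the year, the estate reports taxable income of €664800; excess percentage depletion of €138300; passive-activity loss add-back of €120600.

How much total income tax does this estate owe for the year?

General income tax:
  €240000 × 9% = €21600
  €70000 × 23% = €16100
  €71000 × 36% = €25560
  €283800 × 44% = €124872
  → €188132

Parallel minimum levy:
  Adjusted income: €664800 + €138300 + €120600 = €923700
  Exemption: €83000 − 25% × (€923700 − €818000) = €83000 − €26425 = €56575
  Base: €923700 − €56575 = €867125
  €867125 × 16% = €138740

€188132 > €138740, so the general income tax governs.

€188132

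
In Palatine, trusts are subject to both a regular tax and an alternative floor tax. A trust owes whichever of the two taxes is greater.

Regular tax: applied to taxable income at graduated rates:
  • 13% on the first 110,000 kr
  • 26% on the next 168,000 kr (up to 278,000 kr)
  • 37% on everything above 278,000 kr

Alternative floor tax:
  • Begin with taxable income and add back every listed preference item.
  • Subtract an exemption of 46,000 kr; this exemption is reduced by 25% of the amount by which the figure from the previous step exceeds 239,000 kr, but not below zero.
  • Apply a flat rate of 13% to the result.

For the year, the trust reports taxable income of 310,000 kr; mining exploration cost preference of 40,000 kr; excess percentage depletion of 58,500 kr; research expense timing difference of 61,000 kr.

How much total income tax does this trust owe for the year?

69,820 kr

Alternative floor tax:
  Adjusted income: 310,000 kr + 40,000 kr + 58,500 kr + 61,000 kr = 469,500 kr
  Exemption: 25% × (469,500 kr − 239,000 kr) = 57,625 kr ≥ 46,000 kr, so the exemption is fully phased out
  Base: 469,500 kr − 0 kr = 469,500 kr
  469,500 kr × 13% = 61,035 kr

Regular tax:
  110,000 kr × 13% = 14,300 kr
  168,000 kr × 26% = 43,680 kr
  32,000 kr × 37% = 11,840 kr
  → 69,820 kr

69,820 kr > 61,035 kr, so the regular tax governs.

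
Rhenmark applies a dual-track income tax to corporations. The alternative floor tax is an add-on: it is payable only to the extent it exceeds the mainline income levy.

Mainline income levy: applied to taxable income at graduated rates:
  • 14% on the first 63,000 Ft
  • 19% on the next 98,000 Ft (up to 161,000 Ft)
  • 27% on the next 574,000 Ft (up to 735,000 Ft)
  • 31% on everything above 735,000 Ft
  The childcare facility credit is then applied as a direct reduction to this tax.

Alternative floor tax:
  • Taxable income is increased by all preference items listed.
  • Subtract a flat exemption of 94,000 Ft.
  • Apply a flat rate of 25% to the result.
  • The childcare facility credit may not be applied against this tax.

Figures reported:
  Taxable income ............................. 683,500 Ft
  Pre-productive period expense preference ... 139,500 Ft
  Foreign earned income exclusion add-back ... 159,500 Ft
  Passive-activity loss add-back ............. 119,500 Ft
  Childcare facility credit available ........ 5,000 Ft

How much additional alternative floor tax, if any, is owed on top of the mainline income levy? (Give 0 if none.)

88,485 Ft

Mainline income levy:
  63,000 Ft × 14% = 8,820 Ft
  98,000 Ft × 19% = 18,620 Ft
  522,500 Ft × 27% = 141,075 Ft
  → 168,515 Ft
  Less childcare facility credit 5,000 Ft → 163,515 Ft

Alternative floor tax:
  Adjusted income: 683,500 Ft + 139,500 Ft + 159,500 Ft + 119,500 Ft = 1,102,000 Ft
  Less exemption 94,000 Ft → base 1,008,000 Ft
  1,008,000 Ft × 25% = 252,000 Ft

Excess of alternative floor tax over mainline income levy: 252,000 Ft − 163,515 Ft = 88,485 Ft.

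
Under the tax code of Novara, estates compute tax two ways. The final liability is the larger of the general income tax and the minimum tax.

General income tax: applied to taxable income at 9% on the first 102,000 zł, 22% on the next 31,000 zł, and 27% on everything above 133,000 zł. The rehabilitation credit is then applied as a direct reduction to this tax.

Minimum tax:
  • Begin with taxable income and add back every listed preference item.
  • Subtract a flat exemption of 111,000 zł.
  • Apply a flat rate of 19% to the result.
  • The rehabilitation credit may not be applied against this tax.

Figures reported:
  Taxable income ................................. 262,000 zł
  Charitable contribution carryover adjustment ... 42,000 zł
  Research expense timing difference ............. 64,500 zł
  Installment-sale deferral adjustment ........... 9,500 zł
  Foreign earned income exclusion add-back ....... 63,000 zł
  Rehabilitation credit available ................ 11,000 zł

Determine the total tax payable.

General income tax:
  102,000 zł × 9% = 9,180 zł
  31,000 zł × 22% = 6,820 zł
  129,000 zł × 27% = 34,830 zł
  → 50,830 zł
  Less rehabilitation credit 11,000 zł → 39,830 zł

Minimum tax:
  Adjusted income: 262,000 zł + 42,000 zł + 64,500 zł + 9,500 zł + 63,000 zł = 441,000 zł
  Less exemption 111,000 zł → base 330,000 zł
  330,000 zł × 19% = 62,700 zł

62,700 zł > 39,830 zł, so the minimum tax is the binding amount.

62,700 zł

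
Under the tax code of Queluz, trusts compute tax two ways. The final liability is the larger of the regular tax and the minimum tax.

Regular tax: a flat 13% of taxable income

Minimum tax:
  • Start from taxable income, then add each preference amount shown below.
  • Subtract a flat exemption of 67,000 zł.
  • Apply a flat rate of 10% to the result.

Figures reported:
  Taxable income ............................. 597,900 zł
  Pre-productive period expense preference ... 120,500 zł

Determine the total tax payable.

Minimum tax:
  Adjusted income: 597,900 zł + 120,500 zł = 718,400 zł
  Less exemption 67,000 zł → base 651,400 zł
  651,400 zł × 10% = 65,140 zł

Regular tax:
  597,900 zł × 13% = 77,727 zł

77,727 zł > 65,140 zł, so the regular tax governs.

77,727 zł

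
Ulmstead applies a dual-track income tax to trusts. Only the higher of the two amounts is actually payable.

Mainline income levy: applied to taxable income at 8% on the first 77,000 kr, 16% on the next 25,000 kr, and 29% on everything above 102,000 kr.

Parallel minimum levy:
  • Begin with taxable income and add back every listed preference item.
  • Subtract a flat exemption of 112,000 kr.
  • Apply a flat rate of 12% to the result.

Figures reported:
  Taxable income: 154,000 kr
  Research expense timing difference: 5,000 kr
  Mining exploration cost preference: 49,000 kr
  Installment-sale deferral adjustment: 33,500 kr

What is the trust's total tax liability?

Mainline income levy:
  77,000 kr × 8% = 6,160 kr
  25,000 kr × 16% = 4,000 kr
  52,000 kr × 29% = 15,080 kr
  → 25,240 kr

Parallel minimum levy:
  Adjusted income: 154,000 kr + 5,000 kr + 49,000 kr + 33,500 kr = 241,500 kr
  Less exemption 112,000 kr → base 129,500 kr
  129,500 kr × 12% = 15,540 kr

25,240 kr > 15,540 kr, so the mainline income levy governs.

25,240 kr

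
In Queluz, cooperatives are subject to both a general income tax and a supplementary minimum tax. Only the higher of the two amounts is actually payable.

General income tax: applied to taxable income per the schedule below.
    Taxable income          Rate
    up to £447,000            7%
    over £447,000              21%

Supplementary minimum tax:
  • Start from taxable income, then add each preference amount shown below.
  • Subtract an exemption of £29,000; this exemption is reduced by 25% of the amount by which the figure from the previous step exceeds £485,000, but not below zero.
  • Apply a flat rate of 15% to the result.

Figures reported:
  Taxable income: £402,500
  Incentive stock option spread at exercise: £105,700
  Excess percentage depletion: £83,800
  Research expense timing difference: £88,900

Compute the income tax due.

£102,135

General income tax:
  £402,500 × 7% = £28,175

Supplementary minimum tax:
  Adjusted income: £402,500 + £105,700 + £83,800 + £88,900 = £680,900
  Exemption: 25% × (£680,900 − £485,000) = £48,975 ≥ £29,000, so the exemption is fully phased out
  Base: £680,900 − £0 = £680,900
  £680,900 × 15% = £102,135

£102,135 > £28,175, so the supplementary minimum tax is the binding amount.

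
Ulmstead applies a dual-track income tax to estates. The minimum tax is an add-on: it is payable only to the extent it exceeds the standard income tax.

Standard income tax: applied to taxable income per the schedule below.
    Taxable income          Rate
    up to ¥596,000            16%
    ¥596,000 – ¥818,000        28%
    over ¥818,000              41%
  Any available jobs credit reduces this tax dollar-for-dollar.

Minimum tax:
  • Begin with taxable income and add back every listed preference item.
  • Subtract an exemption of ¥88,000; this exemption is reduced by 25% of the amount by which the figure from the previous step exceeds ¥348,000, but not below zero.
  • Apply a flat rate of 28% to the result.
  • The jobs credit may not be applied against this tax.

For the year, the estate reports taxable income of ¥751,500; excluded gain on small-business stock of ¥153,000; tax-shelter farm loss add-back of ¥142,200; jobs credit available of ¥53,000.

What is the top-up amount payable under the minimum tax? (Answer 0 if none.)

Minimum tax:
  Adjusted income: ¥751,500 + ¥153,000 + ¥142,200 = ¥1,046,700
  Exemption: 25% × (¥1,046,700 − ¥348,000) = ¥174,675 ≥ ¥88,000, so the exemption is fully phased out
  Base: ¥1,046,700 − ¥0 = ¥1,046,700
  ¥1,046,700 × 28% = ¥293,076

Standard income tax:
  ¥596,000 × 16% = ¥95,360
  ¥155,500 × 28% = ¥43,540
  → ¥138,900
  Less jobs credit ¥53,000 → ¥85,900

Excess of minimum tax over standard income tax: ¥293,076 − ¥85,900 = ¥207,176.

¥207,176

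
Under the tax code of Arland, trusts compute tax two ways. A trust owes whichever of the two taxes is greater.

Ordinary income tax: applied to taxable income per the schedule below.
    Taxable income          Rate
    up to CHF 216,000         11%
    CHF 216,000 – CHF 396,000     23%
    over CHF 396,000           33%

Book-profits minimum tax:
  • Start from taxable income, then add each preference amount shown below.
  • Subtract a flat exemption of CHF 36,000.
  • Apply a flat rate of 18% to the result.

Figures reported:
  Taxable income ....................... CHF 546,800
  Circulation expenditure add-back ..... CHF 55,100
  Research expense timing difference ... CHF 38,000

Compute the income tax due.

CHF 114,924

Ordinary income tax:
  CHF 216,000 × 11% = CHF 23,760
  CHF 180,000 × 23% = CHF 41,400
  CHF 150,800 × 33% = CHF 49,764
  → CHF 114,924

Book-profits minimum tax:
  Adjusted income: CHF 546,800 + CHF 55,100 + CHF 38,000 = CHF 639,900
  Less exemption CHF 36,000 → base CHF 603,900
  CHF 603,900 × 18% = CHF 108,702

CHF 114,924 > CHF 108,702, so the ordinary income tax governs.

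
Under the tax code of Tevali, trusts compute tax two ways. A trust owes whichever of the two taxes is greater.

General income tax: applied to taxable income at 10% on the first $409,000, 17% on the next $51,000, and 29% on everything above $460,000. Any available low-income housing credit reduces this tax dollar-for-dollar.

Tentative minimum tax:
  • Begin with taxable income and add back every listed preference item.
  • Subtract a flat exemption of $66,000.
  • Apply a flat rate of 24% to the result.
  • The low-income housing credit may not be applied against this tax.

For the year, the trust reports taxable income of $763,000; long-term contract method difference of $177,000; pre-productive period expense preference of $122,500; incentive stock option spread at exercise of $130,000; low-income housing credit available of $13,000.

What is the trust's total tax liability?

Tentative minimum tax:
  Adjusted income: $763,000 + $177,000 + $122,500 + $130,000 = $1,192,500
  Less exemption $66,000 → base $1,126,500
  $1,126,500 × 24% = $270,360

General income tax:
  $409,000 × 10% = $40,900
  $51,000 × 17% = $8,670
  $303,000 × 29% = $87,870
  → $137,440
  Less low-income housing credit $13,000 → $124,440

$270,360 > $124,440, so the tentative minimum tax is the binding amount.

$270,360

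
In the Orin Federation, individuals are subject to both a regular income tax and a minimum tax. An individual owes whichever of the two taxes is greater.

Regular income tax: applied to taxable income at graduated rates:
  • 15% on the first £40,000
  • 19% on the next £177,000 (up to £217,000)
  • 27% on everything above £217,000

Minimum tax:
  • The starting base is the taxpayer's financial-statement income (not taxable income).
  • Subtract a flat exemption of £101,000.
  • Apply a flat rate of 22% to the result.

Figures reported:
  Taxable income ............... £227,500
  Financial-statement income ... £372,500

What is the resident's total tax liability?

£59,730

Regular income tax:
  £40,000 × 15% = £6,000
  £177,000 × 19% = £33,630
  £10,500 × 27% = £2,835
  → £42,465

Minimum tax:
  Base (financial-statement income): £372,500
  Less exemption £101,000 → base £271,500
  £271,500 × 22% = £59,730

£59,730 > £42,465, so the minimum tax is the binding amount.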